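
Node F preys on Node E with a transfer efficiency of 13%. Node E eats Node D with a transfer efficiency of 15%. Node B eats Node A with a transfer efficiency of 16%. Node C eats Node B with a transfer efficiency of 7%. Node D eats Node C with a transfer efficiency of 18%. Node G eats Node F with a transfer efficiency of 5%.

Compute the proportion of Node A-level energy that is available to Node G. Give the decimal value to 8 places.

Product of link efficiencies: 0.16 × 0.07 × 0.18 × 0.15 × 0.13 × 0.05 = 0.0000019656

0.00000197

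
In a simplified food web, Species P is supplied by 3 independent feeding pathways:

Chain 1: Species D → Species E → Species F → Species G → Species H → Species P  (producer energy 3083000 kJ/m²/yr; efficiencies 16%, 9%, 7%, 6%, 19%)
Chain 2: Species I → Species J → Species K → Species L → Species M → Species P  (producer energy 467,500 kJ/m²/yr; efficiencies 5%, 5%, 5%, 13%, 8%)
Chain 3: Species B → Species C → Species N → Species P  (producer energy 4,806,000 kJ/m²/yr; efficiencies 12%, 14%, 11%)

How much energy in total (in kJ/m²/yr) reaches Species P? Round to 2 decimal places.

Chain 1: 3083000 × 0.16 × 0.09 × 0.07 × 0.06 × 0.19 = 35.4273696 kJ/m²/yr
Chain 2: 467500 × 0.05 × 0.05 × 0.05 × 0.13 × 0.08 = 0.60775 kJ/m²/yr
Chain 3: 4806000 × 0.12 × 0.14 × 0.11 = 8881.488 kJ/m²/yr
Total at Species P: 35.4273696 + 0.60775 + 8881.488 = 8917.5231196 kJ/m²/yr

8917.52 kJ/m²/yr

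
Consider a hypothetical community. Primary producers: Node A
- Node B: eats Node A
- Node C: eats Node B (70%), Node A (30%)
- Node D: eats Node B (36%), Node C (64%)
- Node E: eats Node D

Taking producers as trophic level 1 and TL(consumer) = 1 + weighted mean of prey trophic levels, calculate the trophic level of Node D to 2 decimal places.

3.45

Node B: 1 + 1 = 2
Node C: 1 + (0.7×2 + 0.3×1) = 2.7
Node D: 1 + (0.36×2 + 0.64×2.7) = 3.448
Node E: 1 + 3.448 = 4.448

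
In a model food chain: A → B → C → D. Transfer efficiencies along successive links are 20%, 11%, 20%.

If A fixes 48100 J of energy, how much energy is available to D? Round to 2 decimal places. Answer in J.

B: 48100 × 0.2 = 9620 J
C: 9620 × 0.11 = 1058.2 J
D: 1058.2 × 0.2 = 211.64 J

211.64 J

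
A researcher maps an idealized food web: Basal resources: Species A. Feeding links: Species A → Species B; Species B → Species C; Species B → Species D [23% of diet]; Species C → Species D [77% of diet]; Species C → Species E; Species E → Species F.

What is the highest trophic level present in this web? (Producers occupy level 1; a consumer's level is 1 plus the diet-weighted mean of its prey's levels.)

5

Species B: 1 + 1 = 2
Species C: 1 + 2 = 3
Species D: 1 + (0.23×2 + 0.77×3) = 3.77
Species E: 1 + 3 = 4
Species F: 1 + 4 = 5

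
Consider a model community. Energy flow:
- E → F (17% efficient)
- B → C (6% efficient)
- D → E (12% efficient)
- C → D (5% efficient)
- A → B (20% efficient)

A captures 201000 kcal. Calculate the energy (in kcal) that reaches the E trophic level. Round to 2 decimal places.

14.47 kcal

B: 201000 × 0.2 = 40200 kcal
C: 40200 × 0.06 = 2412 kcal
D: 2412 × 0.05 = 120.6 kcal
E: 120.6 × 0.12 = 14.472 kcal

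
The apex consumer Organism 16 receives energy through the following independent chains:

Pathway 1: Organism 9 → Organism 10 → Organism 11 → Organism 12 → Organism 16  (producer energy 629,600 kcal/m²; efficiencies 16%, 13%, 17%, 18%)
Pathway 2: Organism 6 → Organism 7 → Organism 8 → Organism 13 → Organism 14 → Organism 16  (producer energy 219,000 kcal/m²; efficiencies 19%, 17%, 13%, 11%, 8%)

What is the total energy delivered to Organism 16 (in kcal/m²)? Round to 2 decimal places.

Pathway 1: 629600 × 0.16 × 0.13 × 0.17 × 0.18 = 400.727808 kcal/m²
Pathway 2: 219000 × 0.19 × 0.17 × 0.13 × 0.11 × 0.08 = 8.0923128 kcal/m²
Total at Organism 16: 400.727808 + 8.0923128 = 408.8201208 kcal/m²

408.82 kcal/m²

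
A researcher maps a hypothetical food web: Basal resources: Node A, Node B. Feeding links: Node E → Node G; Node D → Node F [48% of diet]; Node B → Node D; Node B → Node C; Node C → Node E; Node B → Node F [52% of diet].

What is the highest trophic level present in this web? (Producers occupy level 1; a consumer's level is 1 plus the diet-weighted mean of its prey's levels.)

4

Node C: 1 + 1 = 2
Node D: 1 + 1 = 2
Node E: 1 + 2 = 3
Node F: 1 + (0.52×1 + 0.48×2) = 2.48
Node G: 1 + 3 = 4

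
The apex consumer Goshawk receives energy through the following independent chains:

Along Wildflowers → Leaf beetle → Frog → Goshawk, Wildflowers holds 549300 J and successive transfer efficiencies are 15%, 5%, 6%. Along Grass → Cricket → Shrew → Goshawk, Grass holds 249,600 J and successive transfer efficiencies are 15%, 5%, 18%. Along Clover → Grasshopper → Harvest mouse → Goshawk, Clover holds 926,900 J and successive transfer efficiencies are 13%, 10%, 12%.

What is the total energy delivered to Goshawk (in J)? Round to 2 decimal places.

Via Wildflowers: 549300 × 0.15 × 0.05 × 0.06 = 247.185 J
Via Grass: 249600 × 0.15 × 0.05 × 0.18 = 336.96 J
Via Clover: 926900 × 0.13 × 0.1 × 0.12 = 1445.964 J
Total at Goshawk: 247.185 + 336.96 + 1445.964 = 2030.109 J

2030.11 J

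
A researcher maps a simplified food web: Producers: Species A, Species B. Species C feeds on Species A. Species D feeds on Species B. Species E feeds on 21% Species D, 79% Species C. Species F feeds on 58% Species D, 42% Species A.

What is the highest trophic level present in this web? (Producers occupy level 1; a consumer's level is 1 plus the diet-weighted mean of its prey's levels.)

3

Species C: 1 + 1 = 2
Species D: 1 + 1 = 2
Species E: 1 + (0.21×2 + 0.79×2) = 3
Species F: 1 + (0.58×2 + 0.42×1) = 2.58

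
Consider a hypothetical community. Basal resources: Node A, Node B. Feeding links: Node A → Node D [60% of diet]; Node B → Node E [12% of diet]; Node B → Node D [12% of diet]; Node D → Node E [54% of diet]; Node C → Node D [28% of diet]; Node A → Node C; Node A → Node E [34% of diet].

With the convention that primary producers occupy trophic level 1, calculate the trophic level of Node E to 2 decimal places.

2.69

Node C: 1 + 1 = 2
Node D: 1 + (0.28×2 + 0.6×1 + 0.12×1) = 2.28
Node E: 1 + (0.54×2.28 + 0.12×1 + 0.34×1) = 2.6912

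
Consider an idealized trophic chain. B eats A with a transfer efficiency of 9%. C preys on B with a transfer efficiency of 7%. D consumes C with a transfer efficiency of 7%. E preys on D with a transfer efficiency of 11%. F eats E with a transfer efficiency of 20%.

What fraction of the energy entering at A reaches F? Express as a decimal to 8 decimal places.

0.00000970

Product of link efficiencies: 0.09 × 0.07 × 0.07 × 0.11 × 0.2 = 0.000009702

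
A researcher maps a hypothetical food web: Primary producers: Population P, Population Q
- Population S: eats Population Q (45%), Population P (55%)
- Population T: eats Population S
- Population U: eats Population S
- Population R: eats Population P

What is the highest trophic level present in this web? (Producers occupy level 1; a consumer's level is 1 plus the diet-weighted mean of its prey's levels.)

3

Population R: 1 + 1 = 2
Population S: 1 + (0.45×1 + 0.55×1) = 2
Population T: 1 + 2 = 3
Population U: 1 + 2 = 3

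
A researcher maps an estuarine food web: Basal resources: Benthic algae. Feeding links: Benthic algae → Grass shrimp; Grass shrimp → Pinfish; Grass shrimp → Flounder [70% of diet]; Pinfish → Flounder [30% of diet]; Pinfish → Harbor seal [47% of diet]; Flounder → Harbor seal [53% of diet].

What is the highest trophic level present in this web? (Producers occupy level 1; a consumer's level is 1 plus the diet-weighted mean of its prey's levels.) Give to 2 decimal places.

Grass shrimp: 1 + 1 = 2
Pinfish: 1 + 2 = 3
Flounder: 1 + (0.7×2 + 0.3×3) = 3.3
Harbor seal: 1 + (0.47×3 + 0.53×3.3) = 4.159

4.16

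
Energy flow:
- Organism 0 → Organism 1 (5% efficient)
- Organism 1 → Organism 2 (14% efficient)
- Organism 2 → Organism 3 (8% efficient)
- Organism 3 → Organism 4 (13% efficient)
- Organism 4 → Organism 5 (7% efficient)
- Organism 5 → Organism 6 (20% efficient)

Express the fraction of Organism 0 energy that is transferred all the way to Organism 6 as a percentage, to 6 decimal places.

Product of link efficiencies: 0.05 × 0.14 × 0.08 × 0.13 × 0.07 × 0.2 = 0.0000010192
As a percentage: 0.0000010192 × 100 = 0.000102%

0.000102%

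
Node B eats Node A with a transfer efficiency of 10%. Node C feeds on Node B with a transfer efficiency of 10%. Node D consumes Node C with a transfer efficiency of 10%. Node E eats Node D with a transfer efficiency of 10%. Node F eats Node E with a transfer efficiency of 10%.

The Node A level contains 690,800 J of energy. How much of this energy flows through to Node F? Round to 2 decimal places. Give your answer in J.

6.91 J

Node B: 690800 × 0.1 = 69080 J
Node C: 69080 × 0.1 = 6908 J
Node D: 6908 × 0.1 = 690.8 J
Node E: 690.8 × 0.1 = 69.08 J
Node F: 69.08 × 0.1 = 6.908 J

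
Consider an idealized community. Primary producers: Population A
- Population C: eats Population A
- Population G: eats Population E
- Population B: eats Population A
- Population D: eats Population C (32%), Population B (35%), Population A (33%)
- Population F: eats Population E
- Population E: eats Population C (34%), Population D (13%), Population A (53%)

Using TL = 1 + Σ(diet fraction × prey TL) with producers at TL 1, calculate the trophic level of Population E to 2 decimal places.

Population B: 1 + 1 = 2
Population C: 1 + 1 = 2
Population D: 1 + (0.32×2 + 0.35×2 + 0.33×1) = 2.67
Population E: 1 + (0.34×2 + 0.13×2.67 + 0.53×1) = 2.5571
Population F: 1 + 2.5571 = 3.5571
Population G: 1 + 2.5571 = 3.5571

2.56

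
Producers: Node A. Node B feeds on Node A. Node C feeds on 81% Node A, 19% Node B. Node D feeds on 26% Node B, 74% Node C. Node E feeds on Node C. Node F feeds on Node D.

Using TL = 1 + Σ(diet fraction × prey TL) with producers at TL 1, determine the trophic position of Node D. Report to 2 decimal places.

3.14

Node B: 1 + 1 = 2
Node C: 1 + (0.81×1 + 0.19×2) = 2.19
Node D: 1 + (0.26×2 + 0.74×2.19) = 3.1406
Node E: 1 + 2.19 = 3.19
Node F: 1 + 3.1406 = 4.1406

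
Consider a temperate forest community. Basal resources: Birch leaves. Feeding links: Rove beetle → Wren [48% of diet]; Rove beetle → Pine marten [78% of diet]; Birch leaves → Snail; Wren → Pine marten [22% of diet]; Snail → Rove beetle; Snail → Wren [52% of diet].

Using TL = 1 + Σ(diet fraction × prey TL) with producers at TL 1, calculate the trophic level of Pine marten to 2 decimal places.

4.11

Snail: 1 + 1 = 2
Rove beetle: 1 + 2 = 3
Wren: 1 + (0.48×3 + 0.52×2) = 3.48
Pine marten: 1 + (0.78×3 + 0.22×3.48) = 4.1056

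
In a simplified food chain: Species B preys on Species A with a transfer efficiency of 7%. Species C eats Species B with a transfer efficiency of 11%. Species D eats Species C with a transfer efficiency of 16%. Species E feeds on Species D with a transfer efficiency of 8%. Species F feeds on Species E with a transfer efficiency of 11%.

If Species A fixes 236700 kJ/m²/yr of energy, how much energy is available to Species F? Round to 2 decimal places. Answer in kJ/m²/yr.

Species B: 236700 × 0.07 = 16569 kJ/m²/yr
Species C: 16569 × 0.11 = 1822.59 kJ/m²/yr
Species D: 1822.59 × 0.16 = 291.6144 kJ/m²/yr
Species E: 291.6144 × 0.08 = 23.329152 kJ/m²/yr
Species F: 23.329152 × 0.11 = 2.56620672 kJ/m²/yr

2.57 kJ/m²/yr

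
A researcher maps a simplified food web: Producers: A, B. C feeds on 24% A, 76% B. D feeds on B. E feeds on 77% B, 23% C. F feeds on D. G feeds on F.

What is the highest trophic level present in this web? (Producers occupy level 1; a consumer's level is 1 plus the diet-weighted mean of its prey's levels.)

4

C: 1 + (0.24×1 + 0.76×1) = 2
D: 1 + 1 = 2
E: 1 + (0.77×1 + 0.23×2) = 2.23
F: 1 + 2 = 3
G: 1 + 3 = 4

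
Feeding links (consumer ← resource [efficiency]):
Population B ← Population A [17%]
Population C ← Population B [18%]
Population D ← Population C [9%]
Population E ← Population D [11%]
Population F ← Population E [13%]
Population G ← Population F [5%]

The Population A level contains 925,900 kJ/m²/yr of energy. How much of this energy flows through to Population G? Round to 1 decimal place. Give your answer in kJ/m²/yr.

1.8 kJ/m²/yr

Population B: 925900 × 0.17 = 157403 kJ/m²/yr
Population C: 157403 × 0.18 = 28332.54 kJ/m²/yr
Population D: 28332.54 × 0.09 = 2549.9286 kJ/m²/yr
Population E: 2549.9286 × 0.11 = 280.492146 kJ/m²/yr
Population F: 280.492146 × 0.13 = 36.46397898 kJ/m²/yr
Population G: 36.46397898 × 0.05 = 1.823198949 kJ/m²/yr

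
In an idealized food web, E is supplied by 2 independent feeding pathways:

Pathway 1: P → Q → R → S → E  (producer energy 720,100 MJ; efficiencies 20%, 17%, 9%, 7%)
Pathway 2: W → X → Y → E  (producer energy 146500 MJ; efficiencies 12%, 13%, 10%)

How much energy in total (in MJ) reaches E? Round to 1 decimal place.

Pathway 1: 720100 × 0.2 × 0.17 × 0.09 × 0.07 = 154.24542 MJ
Pathway 2: 146500 × 0.12 × 0.13 × 0.1 = 228.54 MJ
Total at E: 154.24542 + 228.54 = 382.78542 MJ

382.8 MJ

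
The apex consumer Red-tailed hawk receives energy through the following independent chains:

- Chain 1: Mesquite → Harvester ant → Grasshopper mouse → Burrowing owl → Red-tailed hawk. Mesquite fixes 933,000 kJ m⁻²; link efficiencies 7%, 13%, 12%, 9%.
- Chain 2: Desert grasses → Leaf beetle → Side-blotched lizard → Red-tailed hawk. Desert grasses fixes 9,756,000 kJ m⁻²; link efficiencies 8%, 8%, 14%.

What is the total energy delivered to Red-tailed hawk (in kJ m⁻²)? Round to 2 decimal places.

Chain 1: 933000 × 0.07 × 0.13 × 0.12 × 0.09 = 91.69524 kJ m⁻²
Chain 2: 9756000 × 0.08 × 0.08 × 0.14 = 8741.376 kJ m⁻²
Total at Red-tailed hawk: 91.69524 + 8741.376 = 8833.07124 kJ m⁻²

8833.07 kJ m⁻²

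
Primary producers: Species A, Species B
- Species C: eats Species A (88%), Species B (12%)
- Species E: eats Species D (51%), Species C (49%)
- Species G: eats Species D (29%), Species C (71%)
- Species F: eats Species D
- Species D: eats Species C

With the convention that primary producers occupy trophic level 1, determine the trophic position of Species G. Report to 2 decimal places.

Species C: 1 + (0.88×1 + 0.12×1) = 2
Species D: 1 + 2 = 3
Species E: 1 + (0.51×3 + 0.49×2) = 3.51
Species F: 1 + 3 = 4
Species G: 1 + (0.29×3 + 0.71×2) = 3.29

3.29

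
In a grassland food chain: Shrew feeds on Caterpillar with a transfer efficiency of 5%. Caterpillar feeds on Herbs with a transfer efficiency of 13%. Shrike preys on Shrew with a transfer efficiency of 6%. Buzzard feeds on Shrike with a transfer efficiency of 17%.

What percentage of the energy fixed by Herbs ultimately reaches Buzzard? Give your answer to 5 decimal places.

0.00663%

Product of link efficiencies: 0.13 × 0.05 × 0.06 × 0.17 = 0.0000663
As a percentage: 0.0000663 × 100 = 0.00663%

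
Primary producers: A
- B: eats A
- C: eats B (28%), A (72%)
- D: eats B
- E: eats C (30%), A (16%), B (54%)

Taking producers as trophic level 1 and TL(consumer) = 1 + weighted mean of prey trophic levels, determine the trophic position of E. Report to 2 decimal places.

B: 1 + 1 = 2
C: 1 + (0.28×2 + 0.72×1) = 2.28
D: 1 + 2 = 3
E: 1 + (0.3×2.28 + 0.16×1 + 0.54×2) = 2.924

2.92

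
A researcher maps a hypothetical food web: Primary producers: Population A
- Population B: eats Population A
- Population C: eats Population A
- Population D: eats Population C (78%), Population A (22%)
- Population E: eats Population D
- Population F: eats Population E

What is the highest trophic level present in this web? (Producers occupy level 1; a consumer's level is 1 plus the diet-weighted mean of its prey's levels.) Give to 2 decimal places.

4.78

Population B: 1 + 1 = 2
Population C: 1 + 1 = 2
Population D: 1 + (0.78×2 + 0.22×1) = 2.78
Population E: 1 + 2.78 = 3.78
Population F: 1 + 3.78 = 4.78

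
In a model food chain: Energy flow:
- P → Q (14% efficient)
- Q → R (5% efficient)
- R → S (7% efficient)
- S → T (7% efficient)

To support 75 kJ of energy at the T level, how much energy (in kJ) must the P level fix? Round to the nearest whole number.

Cumulative transfer efficiency: 0.14 × 0.05 × 0.07 × 0.07 = 0.0000343
P energy = 75 / 0.0000343 = 2186589 kJ

2186589 kJ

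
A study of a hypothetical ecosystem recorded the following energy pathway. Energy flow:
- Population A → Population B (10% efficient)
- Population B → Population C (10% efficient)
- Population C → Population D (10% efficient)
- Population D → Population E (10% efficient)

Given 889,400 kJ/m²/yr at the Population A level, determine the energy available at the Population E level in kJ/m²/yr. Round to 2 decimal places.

88.94 kJ/m²/yr

Population B: 889400 × 0.1 = 88940 kJ/m²/yr
Population C: 88940 × 0.1 = 8894 kJ/m²/yr
Population D: 8894 × 0.1 = 889.4 kJ/m²/yr
Population E: 889.4 × 0.1 = 88.94 kJ/m²/yr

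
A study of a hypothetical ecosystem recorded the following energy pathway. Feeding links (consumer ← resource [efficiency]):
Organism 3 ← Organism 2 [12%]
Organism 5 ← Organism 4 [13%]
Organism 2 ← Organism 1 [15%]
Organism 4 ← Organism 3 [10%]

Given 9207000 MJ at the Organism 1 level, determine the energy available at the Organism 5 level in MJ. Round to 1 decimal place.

2154.4 MJ

Organism 2: 9207000 × 0.15 = 1381050 MJ
Organism 3: 1381050 × 0.12 = 165726 MJ
Organism 4: 165726 × 0.1 = 16572.6 MJ
Organism 5: 16572.6 × 0.13 = 2154.438 MJ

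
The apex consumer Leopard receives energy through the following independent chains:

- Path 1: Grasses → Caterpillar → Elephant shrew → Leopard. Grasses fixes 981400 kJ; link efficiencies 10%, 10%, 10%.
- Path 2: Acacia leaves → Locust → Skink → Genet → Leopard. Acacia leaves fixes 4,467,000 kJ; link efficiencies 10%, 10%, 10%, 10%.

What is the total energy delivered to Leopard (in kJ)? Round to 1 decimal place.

Path 1: 981400 × 0.1 × 0.1 × 0.1 = 981.4 kJ
Path 2: 4467000 × 0.1 × 0.1 × 0.1 × 0.1 = 446.7 kJ
Total at Leopard: 981.4 + 446.7 = 1428.1 kJ

1428.1 kJ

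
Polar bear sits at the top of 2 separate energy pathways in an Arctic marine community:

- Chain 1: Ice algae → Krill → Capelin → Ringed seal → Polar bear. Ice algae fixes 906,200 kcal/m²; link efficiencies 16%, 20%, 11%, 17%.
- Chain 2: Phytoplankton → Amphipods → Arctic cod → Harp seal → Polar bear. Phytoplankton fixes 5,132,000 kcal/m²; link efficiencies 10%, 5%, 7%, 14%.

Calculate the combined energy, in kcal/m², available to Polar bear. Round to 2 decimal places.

Chain 1: 906200 × 0.16 × 0.2 × 0.11 × 0.17 = 542.27008 kcal/m²
Chain 2: 5132000 × 0.1 × 0.05 × 0.07 × 0.14 = 251.468 kcal/m²
Total at Polar bear: 542.27008 + 251.468 = 793.73808 kcal/m²

793.74 kcal/m²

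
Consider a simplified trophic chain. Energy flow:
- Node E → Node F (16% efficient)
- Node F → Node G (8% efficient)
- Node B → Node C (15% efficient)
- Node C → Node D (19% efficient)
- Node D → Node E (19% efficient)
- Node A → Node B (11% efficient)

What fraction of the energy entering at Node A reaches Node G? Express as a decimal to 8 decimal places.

0.00000762

Product of link efficiencies: 0.11 × 0.15 × 0.19 × 0.19 × 0.16 × 0.08 = 0.00000762432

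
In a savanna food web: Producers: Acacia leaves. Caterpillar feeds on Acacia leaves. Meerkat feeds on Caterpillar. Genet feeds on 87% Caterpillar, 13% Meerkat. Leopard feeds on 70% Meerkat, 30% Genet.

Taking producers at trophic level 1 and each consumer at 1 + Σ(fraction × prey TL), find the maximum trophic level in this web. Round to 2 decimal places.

Caterpillar: 1 + 1 = 2
Meerkat: 1 + 2 = 3
Genet: 1 + (0.87×2 + 0.13×3) = 3.13
Leopard: 1 + (0.7×3 + 0.3×3.13) = 4.039

4.04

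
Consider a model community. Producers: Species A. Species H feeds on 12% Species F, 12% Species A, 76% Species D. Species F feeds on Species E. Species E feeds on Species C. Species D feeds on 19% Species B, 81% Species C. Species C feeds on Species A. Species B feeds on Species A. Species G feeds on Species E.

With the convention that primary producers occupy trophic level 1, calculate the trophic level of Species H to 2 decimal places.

Species B: 1 + 1 = 2
Species C: 1 + 1 = 2
Species D: 1 + (0.19×2 + 0.81×2) = 3
Species E: 1 + 2 = 3
Species F: 1 + 3 = 4
Species G: 1 + 3 = 4
Species H: 1 + (0.12×4 + 0.12×1 + 0.76×3) = 3.88

3.88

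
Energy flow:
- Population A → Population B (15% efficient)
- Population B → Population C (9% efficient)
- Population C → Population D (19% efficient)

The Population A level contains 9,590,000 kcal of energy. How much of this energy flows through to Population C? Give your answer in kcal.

129465 kcal

Population B: 9590000 × 0.15 = 1438500 kcal
Population C: 1438500 × 0.09 = 129465 kcal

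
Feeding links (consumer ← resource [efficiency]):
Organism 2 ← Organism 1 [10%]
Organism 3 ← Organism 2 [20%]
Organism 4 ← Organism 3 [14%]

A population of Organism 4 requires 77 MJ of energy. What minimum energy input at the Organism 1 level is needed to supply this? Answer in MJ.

Cumulative transfer efficiency: 0.1 × 0.2 × 0.14 = 0.0028
Organism 1 energy = 77 / 0.0028 = 27500 MJ

27500 MJ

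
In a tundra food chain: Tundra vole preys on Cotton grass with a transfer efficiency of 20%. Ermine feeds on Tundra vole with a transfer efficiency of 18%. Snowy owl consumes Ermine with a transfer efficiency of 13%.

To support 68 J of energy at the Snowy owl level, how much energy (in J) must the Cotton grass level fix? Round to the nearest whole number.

14530 J

Cumulative transfer efficiency: 0.2 × 0.18 × 0.13 = 0.00468
Cotton grass energy = 68 / 0.00468 = 14530 J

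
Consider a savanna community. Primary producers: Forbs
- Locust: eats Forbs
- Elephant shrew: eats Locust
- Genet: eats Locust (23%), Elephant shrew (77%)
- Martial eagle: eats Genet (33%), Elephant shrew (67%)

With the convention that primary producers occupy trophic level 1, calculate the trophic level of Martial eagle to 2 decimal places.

Locust: 1 + 1 = 2
Elephant shrew: 1 + 2 = 3
Genet: 1 + (0.23×2 + 0.77×3) = 3.77
Martial eagle: 1 + (0.33×3.77 + 0.67×3) = 4.2541

4.25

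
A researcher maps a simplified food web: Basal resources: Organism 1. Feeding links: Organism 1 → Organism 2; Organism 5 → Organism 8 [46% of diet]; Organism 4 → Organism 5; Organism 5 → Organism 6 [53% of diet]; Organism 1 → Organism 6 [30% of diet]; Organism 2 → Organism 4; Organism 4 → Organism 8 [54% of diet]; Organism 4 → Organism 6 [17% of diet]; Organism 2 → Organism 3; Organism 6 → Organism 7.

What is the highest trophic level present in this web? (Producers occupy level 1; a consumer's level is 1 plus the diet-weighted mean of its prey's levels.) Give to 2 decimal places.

Organism 2: 1 + 1 = 2
Organism 3: 1 + 2 = 3
Organism 4: 1 + 2 = 3
Organism 5: 1 + 3 = 4
Organism 6: 1 + (0.53×4 + 0.17×3 + 0.3×1) = 3.93
Organism 7: 1 + 3.93 = 4.93
Organism 8: 1 + (0.46×4 + 0.54×3) = 4.46

4.93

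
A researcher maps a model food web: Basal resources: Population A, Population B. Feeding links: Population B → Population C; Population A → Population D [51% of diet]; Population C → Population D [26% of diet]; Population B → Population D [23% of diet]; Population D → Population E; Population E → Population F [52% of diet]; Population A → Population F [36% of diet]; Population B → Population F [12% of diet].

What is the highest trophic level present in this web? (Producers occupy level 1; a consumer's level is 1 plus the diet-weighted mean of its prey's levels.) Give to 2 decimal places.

3.26

Population C: 1 + 1 = 2
Population D: 1 + (0.51×1 + 0.26×2 + 0.23×1) = 2.26
Population E: 1 + 2.26 = 3.26
Population F: 1 + (0.52×3.26 + 0.36×1 + 0.12×1) = 3.1752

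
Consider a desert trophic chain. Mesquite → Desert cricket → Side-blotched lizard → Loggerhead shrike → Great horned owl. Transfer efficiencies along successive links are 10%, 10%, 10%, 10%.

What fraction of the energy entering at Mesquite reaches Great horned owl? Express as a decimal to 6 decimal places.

0.000100

Product of link efficiencies: 0.1 × 0.1 × 0.1 × 0.1 = 0.0001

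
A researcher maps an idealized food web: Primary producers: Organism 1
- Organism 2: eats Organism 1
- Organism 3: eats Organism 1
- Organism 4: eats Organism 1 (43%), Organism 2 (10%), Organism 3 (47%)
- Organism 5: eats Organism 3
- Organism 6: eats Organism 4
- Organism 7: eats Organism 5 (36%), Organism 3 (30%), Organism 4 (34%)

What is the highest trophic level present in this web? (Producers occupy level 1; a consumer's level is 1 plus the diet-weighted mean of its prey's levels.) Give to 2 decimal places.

Organism 2: 1 + 1 = 2
Organism 3: 1 + 1 = 2
Organism 4: 1 + (0.43×1 + 0.1×2 + 0.47×2) = 2.57
Organism 5: 1 + 2 = 3
Organism 6: 1 + 2.57 = 3.57
Organism 7: 1 + (0.36×3 + 0.3×2 + 0.34×2.57) = 3.5538

3.57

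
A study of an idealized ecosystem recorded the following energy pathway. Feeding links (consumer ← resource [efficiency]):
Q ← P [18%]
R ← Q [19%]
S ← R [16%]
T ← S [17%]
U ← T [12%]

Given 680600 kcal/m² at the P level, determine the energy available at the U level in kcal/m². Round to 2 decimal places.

75.97 kcal/m²

Q: 680600 × 0.18 = 122508 kcal/m²
R: 122508 × 0.19 = 23276.52 kcal/m²
S: 23276.52 × 0.16 = 3724.2432 kcal/m²
T: 3724.2432 × 0.17 = 633.121344 kcal/m²
U: 633.121344 × 0.12 = 75.97456128 kcal/m²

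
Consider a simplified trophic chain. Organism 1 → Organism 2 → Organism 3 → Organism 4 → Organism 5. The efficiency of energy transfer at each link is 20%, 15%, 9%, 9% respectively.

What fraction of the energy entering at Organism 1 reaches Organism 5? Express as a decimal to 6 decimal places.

Product of link efficiencies: 0.2 × 0.15 × 0.09 × 0.09 = 0.000243

0.000243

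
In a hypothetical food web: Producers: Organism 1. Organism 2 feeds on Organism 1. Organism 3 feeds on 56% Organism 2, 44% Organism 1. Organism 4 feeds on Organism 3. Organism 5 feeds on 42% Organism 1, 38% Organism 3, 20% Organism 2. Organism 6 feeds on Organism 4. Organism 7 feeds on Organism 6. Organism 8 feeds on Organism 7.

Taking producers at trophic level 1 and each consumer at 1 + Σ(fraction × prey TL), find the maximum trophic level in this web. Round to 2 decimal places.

6.56

Organism 2: 1 + 1 = 2
Organism 3: 1 + (0.56×2 + 0.44×1) = 2.56
Organism 4: 1 + 2.56 = 3.56
Organism 5: 1 + (0.42×1 + 0.38×2.56 + 0.2×2) = 2.7928
Organism 6: 1 + 3.56 = 4.56
Organism 7: 1 + 4.56 = 5.56
Organism 8: 1 + 5.56 = 6.56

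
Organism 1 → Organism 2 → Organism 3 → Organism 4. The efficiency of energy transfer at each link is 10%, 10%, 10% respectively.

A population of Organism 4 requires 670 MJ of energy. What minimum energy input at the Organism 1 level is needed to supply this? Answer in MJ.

Cumulative transfer efficiency: 0.1 × 0.1 × 0.1 = 0.001
Organism 1 energy = 670 / 0.001 = 670000 MJ

670000 MJ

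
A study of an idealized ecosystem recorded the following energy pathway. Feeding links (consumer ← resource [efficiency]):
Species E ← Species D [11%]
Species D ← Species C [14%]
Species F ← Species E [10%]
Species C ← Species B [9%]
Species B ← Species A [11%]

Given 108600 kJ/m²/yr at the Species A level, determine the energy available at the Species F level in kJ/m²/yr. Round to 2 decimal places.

1.66 kJ/m²/yr

Species B: 108600 × 0.11 = 11946 kJ/m²/yr
Species C: 11946 × 0.09 = 1075.14 kJ/m²/yr
Species D: 1075.14 × 0.14 = 150.5196 kJ/m²/yr
Species E: 150.5196 × 0.11 = 16.557156 kJ/m²/yr
Species F: 16.557156 × 0.1 = 1.6557156 kJ/m²/yr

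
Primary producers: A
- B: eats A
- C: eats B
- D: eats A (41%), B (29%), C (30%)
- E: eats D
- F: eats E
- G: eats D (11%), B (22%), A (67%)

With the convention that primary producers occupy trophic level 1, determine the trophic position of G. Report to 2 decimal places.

B: 1 + 1 = 2
C: 1 + 2 = 3
D: 1 + (0.41×1 + 0.29×2 + 0.3×3) = 2.89
E: 1 + 2.89 = 3.89
F: 1 + 3.89 = 4.89
G: 1 + (0.11×2.89 + 0.22×2 + 0.67×1) = 2.4279

2.43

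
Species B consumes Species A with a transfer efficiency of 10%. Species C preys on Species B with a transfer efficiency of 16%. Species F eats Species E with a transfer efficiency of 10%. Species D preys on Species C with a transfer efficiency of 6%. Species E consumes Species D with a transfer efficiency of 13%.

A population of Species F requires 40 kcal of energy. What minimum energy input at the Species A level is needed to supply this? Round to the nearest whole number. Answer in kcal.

3205128 kcal

Cumulative transfer efficiency: 0.1 × 0.16 × 0.06 × 0.13 × 0.1 = 0.00001248
Species A energy = 40 / 0.00001248 = 3205128 kcal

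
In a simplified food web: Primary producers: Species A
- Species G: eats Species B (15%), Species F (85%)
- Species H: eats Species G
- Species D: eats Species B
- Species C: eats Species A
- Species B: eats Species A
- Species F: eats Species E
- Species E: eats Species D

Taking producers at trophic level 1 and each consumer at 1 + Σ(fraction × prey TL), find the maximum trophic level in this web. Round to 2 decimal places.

6.55

Species B: 1 + 1 = 2
Species C: 1 + 1 = 2
Species D: 1 + 2 = 3
Species E: 1 + 3 = 4
Species F: 1 + 4 = 5
Species G: 1 + (0.15×2 + 0.85×5) = 5.55
Species H: 1 + 5.55 = 6.55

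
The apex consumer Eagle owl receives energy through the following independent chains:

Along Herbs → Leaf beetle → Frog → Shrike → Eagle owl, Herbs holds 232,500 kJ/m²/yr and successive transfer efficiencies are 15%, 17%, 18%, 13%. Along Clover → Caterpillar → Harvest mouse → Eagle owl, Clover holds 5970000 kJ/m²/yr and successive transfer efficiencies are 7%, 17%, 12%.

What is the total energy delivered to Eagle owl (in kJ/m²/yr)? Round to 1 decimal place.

Via Herbs: 232500 × 0.15 × 0.17 × 0.18 × 0.13 = 138.73275 kJ/m²/yr
Via Clover: 5970000 × 0.07 × 0.17 × 0.12 = 8525.16 kJ/m²/yr
Total at Eagle owl: 138.73275 + 8525.16 = 8663.89275 kJ/m²/yr

8663.9 kJ/m²/yr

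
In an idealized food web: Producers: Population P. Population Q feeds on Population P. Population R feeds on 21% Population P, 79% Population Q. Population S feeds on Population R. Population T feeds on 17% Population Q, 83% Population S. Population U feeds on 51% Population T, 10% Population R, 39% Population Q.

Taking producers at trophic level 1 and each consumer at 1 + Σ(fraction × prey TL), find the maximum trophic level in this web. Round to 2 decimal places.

Population Q: 1 + 1 = 2
Population R: 1 + (0.21×1 + 0.79×2) = 2.79
Population S: 1 + 2.79 = 3.79
Population T: 1 + (0.17×2 + 0.83×3.79) = 4.4857
Population U: 1 + (0.51×4.4857 + 0.1×2.79 + 0.39×2) = 4.346707

4.49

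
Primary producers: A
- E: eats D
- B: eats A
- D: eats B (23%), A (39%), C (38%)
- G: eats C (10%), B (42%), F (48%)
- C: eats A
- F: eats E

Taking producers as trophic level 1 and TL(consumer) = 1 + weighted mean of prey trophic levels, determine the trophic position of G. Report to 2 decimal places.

B: 1 + 1 = 2
C: 1 + 1 = 2
D: 1 + (0.23×2 + 0.39×1 + 0.38×2) = 2.61
E: 1 + 2.61 = 3.61
F: 1 + 3.61 = 4.61
G: 1 + (0.1×2 + 0.42×2 + 0.48×4.61) = 4.2528

4.25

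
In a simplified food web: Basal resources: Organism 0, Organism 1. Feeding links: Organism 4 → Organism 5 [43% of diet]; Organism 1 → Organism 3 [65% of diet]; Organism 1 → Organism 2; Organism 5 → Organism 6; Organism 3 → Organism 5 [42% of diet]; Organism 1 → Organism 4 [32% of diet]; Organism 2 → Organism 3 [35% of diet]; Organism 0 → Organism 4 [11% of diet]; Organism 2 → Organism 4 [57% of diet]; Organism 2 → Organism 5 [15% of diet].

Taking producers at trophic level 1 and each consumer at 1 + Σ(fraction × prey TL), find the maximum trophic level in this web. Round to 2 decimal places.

4.39

Organism 2: 1 + 1 = 2
Organism 3: 1 + (0.35×2 + 0.65×1) = 2.35
Organism 4: 1 + (0.57×2 + 0.11×1 + 0.32×1) = 2.57
Organism 5: 1 + (0.42×2.35 + 0.43×2.57 + 0.15×2) = 3.3921
Organism 6: 1 + 3.3921 = 4.3921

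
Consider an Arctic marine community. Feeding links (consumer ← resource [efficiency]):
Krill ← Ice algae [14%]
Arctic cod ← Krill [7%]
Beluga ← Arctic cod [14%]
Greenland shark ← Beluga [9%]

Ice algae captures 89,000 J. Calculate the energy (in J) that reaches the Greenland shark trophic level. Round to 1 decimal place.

11.0 J

Krill: 89000 × 0.14 = 12460 J
Arctic cod: 12460 × 0.07 = 872.2 J
Beluga: 872.2 × 0.14 = 122.108 J
Greenland shark: 122.108 × 0.09 = 10.98972 J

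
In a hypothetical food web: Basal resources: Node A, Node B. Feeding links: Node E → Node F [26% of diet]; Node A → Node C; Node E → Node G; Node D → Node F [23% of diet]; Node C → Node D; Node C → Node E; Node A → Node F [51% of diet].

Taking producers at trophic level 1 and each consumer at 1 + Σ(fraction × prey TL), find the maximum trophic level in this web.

4

Node C: 1 + 1 = 2
Node D: 1 + 2 = 3
Node E: 1 + 2 = 3
Node F: 1 + (0.26×3 + 0.51×1 + 0.23×3) = 2.98
Node G: 1 + 3 = 4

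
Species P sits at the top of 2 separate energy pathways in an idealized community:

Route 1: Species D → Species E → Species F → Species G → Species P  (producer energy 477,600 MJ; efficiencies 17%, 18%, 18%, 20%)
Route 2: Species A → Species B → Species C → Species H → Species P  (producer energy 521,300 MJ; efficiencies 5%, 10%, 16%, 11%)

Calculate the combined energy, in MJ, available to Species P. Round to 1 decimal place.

572.0 MJ

Route 1: 477600 × 0.17 × 0.18 × 0.18 × 0.2 = 526.12416 MJ
Route 2: 521300 × 0.05 × 0.1 × 0.16 × 0.11 = 45.8744 MJ
Total at Species P: 526.12416 + 45.8744 = 571.99856 MJ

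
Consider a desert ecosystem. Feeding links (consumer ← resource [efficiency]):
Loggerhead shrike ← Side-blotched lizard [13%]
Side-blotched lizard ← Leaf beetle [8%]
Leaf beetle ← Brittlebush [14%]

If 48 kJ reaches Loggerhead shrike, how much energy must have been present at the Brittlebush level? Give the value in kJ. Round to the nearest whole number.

32967 kJ

Cumulative transfer efficiency: 0.14 × 0.08 × 0.13 = 0.001456
Brittlebush energy = 48 / 0.001456 = 32967 kJ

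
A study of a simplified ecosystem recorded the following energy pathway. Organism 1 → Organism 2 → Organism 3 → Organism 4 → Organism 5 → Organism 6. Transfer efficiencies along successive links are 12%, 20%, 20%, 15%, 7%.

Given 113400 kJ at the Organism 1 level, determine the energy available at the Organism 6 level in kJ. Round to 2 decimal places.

Organism 2: 113400 × 0.12 = 13608 kJ
Organism 3: 13608 × 0.2 = 2721.6 kJ
Organism 4: 2721.6 × 0.2 = 544.32 kJ
Organism 5: 544.32 × 0.15 = 81.648 kJ
Organism 6: 81.648 × 0.07 = 5.71536 kJ

5.72 kJ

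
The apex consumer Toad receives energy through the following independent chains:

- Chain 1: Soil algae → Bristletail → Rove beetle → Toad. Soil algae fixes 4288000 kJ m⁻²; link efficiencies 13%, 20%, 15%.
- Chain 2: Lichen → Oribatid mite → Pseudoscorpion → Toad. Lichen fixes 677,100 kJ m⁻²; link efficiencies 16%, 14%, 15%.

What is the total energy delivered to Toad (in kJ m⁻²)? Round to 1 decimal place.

Chain 1: 4288000 × 0.13 × 0.2 × 0.15 = 16723.2 kJ m⁻²
Chain 2: 677100 × 0.16 × 0.14 × 0.15 = 2275.056 kJ m⁻²
Total at Toad: 16723.2 + 2275.056 = 18998.256 kJ m⁻²

18998.3 kJ m⁻²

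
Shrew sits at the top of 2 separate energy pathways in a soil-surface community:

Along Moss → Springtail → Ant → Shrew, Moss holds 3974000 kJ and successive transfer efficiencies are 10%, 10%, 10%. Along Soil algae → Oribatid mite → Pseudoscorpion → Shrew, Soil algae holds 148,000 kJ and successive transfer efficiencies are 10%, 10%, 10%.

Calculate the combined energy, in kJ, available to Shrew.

4122 kJ

Via Moss: 3974000 × 0.1 × 0.1 × 0.1 = 3974 kJ
Via Soil algae: 148000 × 0.1 × 0.1 × 0.1 = 148 kJ
Total at Shrew: 3974 + 148 = 4122 kJ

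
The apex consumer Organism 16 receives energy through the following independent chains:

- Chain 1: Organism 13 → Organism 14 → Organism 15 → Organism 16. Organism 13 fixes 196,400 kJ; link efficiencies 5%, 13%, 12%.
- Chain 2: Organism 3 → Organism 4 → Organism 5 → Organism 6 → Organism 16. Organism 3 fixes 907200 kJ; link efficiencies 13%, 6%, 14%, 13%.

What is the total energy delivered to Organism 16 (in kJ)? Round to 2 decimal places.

281.98 kJ

Chain 1: 196400 × 0.05 × 0.13 × 0.12 = 153.192 kJ
Chain 2: 907200 × 0.13 × 0.06 × 0.14 × 0.13 = 128.786112 kJ
Total at Organism 16: 153.192 + 128.786112 = 281.978112 kJ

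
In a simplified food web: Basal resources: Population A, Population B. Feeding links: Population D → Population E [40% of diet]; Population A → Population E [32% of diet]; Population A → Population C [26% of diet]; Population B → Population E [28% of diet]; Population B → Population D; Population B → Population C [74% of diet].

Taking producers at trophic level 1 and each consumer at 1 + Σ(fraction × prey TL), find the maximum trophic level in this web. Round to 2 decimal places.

2.40

Population C: 1 + (0.26×1 + 0.74×1) = 2
Population D: 1 + 1 = 2
Population E: 1 + (0.4×2 + 0.28×1 + 0.32×1) = 2.4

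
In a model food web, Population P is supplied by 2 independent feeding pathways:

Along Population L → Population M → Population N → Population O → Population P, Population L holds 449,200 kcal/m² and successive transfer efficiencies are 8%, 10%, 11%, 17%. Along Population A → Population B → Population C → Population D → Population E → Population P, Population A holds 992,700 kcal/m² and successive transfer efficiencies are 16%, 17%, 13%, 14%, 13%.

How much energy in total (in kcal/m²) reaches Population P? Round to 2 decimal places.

131.09 kcal/m²

Via Population L: 449200 × 0.08 × 0.1 × 0.11 × 0.17 = 67.20032 kcal/m²
Via Population A: 992700 × 0.16 × 0.17 × 0.13 × 0.14 × 0.13 = 63.88540704 kcal/m²
Total at Population P: 67.20032 + 63.88540704 = 131.08572704 kcal/m²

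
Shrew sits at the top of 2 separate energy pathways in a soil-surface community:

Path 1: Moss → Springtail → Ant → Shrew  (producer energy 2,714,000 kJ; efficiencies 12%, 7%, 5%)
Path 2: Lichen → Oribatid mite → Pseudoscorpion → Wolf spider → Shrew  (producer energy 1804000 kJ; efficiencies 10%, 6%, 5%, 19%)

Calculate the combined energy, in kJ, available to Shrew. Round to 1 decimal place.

1242.7 kJ

Path 1: 2714000 × 0.12 × 0.07 × 0.05 = 1139.88 kJ
Path 2: 1804000 × 0.1 × 0.06 × 0.05 × 0.19 = 102.828 kJ
Total at Shrew: 1139.88 + 102.828 = 1242.708 kJ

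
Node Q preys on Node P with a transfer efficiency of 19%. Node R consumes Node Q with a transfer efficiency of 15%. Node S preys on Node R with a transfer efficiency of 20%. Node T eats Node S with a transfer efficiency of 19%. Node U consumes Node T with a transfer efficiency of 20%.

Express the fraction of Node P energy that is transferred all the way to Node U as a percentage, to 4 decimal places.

Product of link efficiencies: 0.19 × 0.15 × 0.2 × 0.19 × 0.2 = 0.0002166
As a percentage: 0.0002166 × 100 = 0.0217%

0.0217%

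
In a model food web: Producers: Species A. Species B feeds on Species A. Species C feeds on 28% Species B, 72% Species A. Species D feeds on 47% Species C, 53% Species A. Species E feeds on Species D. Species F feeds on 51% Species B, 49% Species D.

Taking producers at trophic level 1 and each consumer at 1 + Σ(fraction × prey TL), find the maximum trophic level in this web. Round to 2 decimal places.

3.60

Species B: 1 + 1 = 2
Species C: 1 + (0.28×2 + 0.72×1) = 2.28
Species D: 1 + (0.47×2.28 + 0.53×1) = 2.6016
Species E: 1 + 2.6016 = 3.6016
Species F: 1 + (0.51×2 + 0.49×2.6016) = 3.294784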